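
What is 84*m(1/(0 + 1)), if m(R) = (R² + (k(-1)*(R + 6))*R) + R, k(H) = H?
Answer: -420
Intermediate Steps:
m(R) = R + R² + R*(-6 - R) (m(R) = (R² + (-(R + 6))*R) + R = (R² + (-(6 + R))*R) + R = (R² + (-6 - R)*R) + R = (R² + R*(-6 - R)) + R = R + R² + R*(-6 - R))
84*m(1/(0 + 1)) = 84*(-5/(0 + 1)) = 84*(-5/1) = 84*(-5*1) = 84*(-5) = -420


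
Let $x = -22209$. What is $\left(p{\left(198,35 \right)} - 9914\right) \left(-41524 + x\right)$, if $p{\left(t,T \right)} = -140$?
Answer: $640771582$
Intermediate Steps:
$\left(p{\left(198,35 \right)} - 9914\right) \left(-41524 + x\right) = \left(-140 - 9914\right) \left(-41524 - 22209\right) = \left(-10054\right) \left(-63733\right) = 640771582$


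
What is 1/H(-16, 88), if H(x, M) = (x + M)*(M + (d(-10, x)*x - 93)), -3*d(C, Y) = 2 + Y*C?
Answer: 1/61848 ≈ 1.6169e-5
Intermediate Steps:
d(C, Y) = -⅔ - C*Y/3 (d(C, Y) = -(2 + Y*C)/3 = -(2 + C*Y)/3 = -⅔ - C*Y/3)
H(x, M) = (M + x)*(-93 + M + x*(-⅔ + 10*x/3)) (H(x, M) = (x + M)*(M + ((-⅔ - ⅓*(-10)*x)*x - 93)) = (M + x)*(M + ((-⅔ + 10*x/3)*x - 93)) = (M + x)*(M + (x*(-⅔ + 10*x/3) - 93)) = (M + x)*(M + (-93 + x*(-⅔ + 10*x/3))) = (M + x)*(-93 + M + x*(-⅔ + 10*x/3)))
1/H(-16, 88) = 1/(88² - 93*88 - 93*(-16) - ⅔*(-16)² + (10/3)*(-16)³ + (⅓)*88*(-16) + (10/3)*88*(-16)²) = 1/(7744 - 8184 + 1488 - ⅔*256 + (10/3)*(-4096) - 1408/3 + (10/3)*88*256) = 1/(7744 - 8184 + 1488 - 512/3 - 40960/3 - 1408/3 + 225280/3) = 1/61848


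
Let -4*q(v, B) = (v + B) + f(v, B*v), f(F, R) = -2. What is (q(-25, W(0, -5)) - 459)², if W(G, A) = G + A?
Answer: 203401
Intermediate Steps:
W(G, A) = A + G
q(v, B) = ½ - B/4 - v/4 (q(v, B) = -((v + B) - 2)/4 = -((B + v) - 2)/4 = -(-2 + B + v)/4 = ½ - B/4 - v/4)
(q(-25, W(0, -5)) - 459)² = ((½ - (-5 + 0)/4 - ¼*(-25)) - 459)² = ((½ - ¼*(-5) + 25/4) - 459)² = ((½ + 5/4 + 25/4) - 459)² = (8 - 459)² = (-451)² = 203401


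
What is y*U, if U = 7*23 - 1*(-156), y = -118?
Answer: -37406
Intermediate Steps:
U = 317 (U = 161 + 156 = 317)
y*U = -118*317 = -37406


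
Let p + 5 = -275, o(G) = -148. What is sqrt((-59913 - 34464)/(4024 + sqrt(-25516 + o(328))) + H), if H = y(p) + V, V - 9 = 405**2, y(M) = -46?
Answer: sqrt(163988 - 94377/(4024 + 8*I*sqrt(401))) ≈ 404.93 + 0.001*I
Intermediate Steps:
p = -280 (p = -5 - 275 = -280)
V = 164034 (V = 9 + 405**2 = 9 + 164025 = 164034)
H = 163988 (H = -46 + 164034 = 163988)
sqrt((-59913 - 34464)/(4024 + sqrt(-25516 + o(328))) + H) = sqrt((-59913 - 34464)/(4024 + sqrt(-25516 - 148)) + 163988) = sqrt(-94377/(4024 + sqrt(-25664)) + 163988) = sqrt(-94377/(4024 + 8*I*sqrt(401)) + 163988) = sqrt(163988 - 94377/(4024 + 8*I*sqrt(401)))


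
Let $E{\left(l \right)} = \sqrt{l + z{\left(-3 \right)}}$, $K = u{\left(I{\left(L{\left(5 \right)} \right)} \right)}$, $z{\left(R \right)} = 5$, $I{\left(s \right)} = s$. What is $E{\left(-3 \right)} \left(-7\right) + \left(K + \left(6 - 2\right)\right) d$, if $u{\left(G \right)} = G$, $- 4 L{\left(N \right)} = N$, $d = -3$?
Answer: $- \frac{33}{4} - 7 \sqrt{2} \approx -18.15$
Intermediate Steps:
$L{\left(N \right)} = - \frac{N}{4}$
$K = - \frac{5}{4}$ ($K = \left(- \frac{1}{4}\right) 5 = - \frac{5}{4} \approx -1.25$)
$E{\left(l \right)} = \sqrt{5 + l}$ ($E{\left(l \right)} = \sqrt{l + 5} = \sqrt{5 + l}$)
$E{\left(-3 \right)} \left(-7\right) + \left(K + \left(6 - 2\right)\right) d = \sqrt{5 - 3} \left(-7\right) + \left(- \frac{5}{4} + \left(6 - 2\right)\right) \left(-3\right) = \sqrt{2} \left(-7\right) + \left(- \frac{5}{4} + 4\right) \left(-3\right) = - 7 \sqrt{2} + \frac{11}{4} \left(-3\right) = - 7 \sqrt{2} - \frac{33}{4} = - \frac{33}{4} - 7 \sqrt{2}$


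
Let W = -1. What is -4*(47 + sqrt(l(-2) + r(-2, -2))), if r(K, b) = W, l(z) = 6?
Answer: -188 - 4*sqrt(5) ≈ -196.94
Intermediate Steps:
r(K, b) = -1
-4*(47 + sqrt(l(-2) + r(-2, -2))) = -4*(47 + sqrt(6 - 1)) = -4*(47 + sqrt(5)) = -188 - 4*sqrt(5)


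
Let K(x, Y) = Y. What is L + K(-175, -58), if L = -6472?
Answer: -6530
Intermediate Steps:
L + K(-175, -58) = -6472 - 58 = -6530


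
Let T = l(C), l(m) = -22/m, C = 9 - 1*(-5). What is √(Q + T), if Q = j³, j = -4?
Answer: 3*I*√357/7 ≈ 8.0976*I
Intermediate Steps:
C = 14 (C = 9 + 5 = 14)
T = -11/7 (T = -22/14 = -22*1/14 = -11/7 ≈ -1.5714)
Q = -64 (Q = (-4)³ = -64)
√(Q + T) = √(-64 - 11/7) = √(-459/7) = 3*I*√357/7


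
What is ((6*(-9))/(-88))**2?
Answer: 729/1936 ≈ 0.37655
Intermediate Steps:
((6*(-9))/(-88))**2 = (-54*(-1/88))**2 = (27/44)**2 = 729/1936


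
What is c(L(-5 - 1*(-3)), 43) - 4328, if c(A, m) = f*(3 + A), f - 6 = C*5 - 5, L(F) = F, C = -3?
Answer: -4342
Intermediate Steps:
f = -14 (f = 6 + (-3*5 - 5) = 6 + (-15 - 5) = 6 - 20 = -14)
c(A, m) = -42 - 14*A (c(A, m) = -14*(3 + A) = -42 - 14*A)
c(L(-5 - 1*(-3)), 43) - 4328 = (-42 - 14*(-5 - 1*(-3))) - 4328 = (-42 - 14*(-5 + 3)) - 4328 = (-42 - 14*(-2)) - 4328 = (-42 + 28) - 4328 = -14 - 4328 = -4342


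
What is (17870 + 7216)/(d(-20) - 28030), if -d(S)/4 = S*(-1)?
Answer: -4181/4685 ≈ -0.89242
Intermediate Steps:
d(S) = 4*S (d(S) = -4*S*(-1) = -(-4)*S = 4*S)
(17870 + 7216)/(d(-20) - 28030) = (17870 + 7216)/(4*(-20) - 28030) = 25086/(-80 - 28030) = 25086/(-28110) = 25086*(-1/28110) = -4181/4685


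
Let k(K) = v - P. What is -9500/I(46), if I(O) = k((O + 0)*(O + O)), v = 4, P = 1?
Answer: -9500/3 ≈ -3166.7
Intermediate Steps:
k(K) = 3 (k(K) = 4 - 1*1 = 4 - 1 = 3)
I(O) = 3
-9500/I(46) = -9500/3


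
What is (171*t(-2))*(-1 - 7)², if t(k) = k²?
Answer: 43776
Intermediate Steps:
(171*t(-2))*(-1 - 7)² = (171*(-2)²)*(-1 - 7)² = (171*4)*(-8)² = 684*64 = 43776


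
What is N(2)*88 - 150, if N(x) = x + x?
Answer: 202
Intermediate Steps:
N(x) = 2*x
N(2)*88 - 150 = (2*2)*88 - 150 = 4*88 - 150 = 352 - 150 = 202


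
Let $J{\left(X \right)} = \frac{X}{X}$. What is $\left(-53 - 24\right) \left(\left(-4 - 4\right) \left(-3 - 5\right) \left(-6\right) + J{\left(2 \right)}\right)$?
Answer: $29491$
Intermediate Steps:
$J{\left(X \right)} = 1$
$\left(-53 - 24\right) \left(\left(-4 - 4\right) \left(-3 - 5\right) \left(-6\right) + J{\left(2 \right)}\right) = \left(-53 - 24\right) \left(\left(-4 - 4\right) \left(-3 - 5\right) \left(-6\right) + 1\right) = - 77 \left(\left(-8\right) \left(-8\right) \left(-6\right) + 1\right) = - 77 \left(64 \left(-6\right) + 1\right) = - 77 \left(-384 + 1\right) = \left(-77\right) \left(-383\right) = 29491$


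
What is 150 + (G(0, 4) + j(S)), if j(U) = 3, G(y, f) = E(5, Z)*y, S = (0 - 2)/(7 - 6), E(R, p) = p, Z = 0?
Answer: 153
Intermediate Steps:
S = -2 (S = -2/1 = -2*1 = -2)
G(y, f) = 0 (G(y, f) = 0*y = 0)
150 + (G(0, 4) + j(S)) = 150 + (0 + 3) = 150 + 3 = 153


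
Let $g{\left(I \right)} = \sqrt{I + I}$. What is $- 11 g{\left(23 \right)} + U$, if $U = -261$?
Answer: $-261 - 11 \sqrt{46} \approx -335.61$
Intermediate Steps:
$g{\left(I \right)} = \sqrt{2} \sqrt{I}$ ($g{\left(I \right)} = \sqrt{2 I} = \sqrt{2} \sqrt{I}$)
$- 11 g{\left(23 \right)} + U = - 11 \sqrt{2} \sqrt{23} - 261 = - 11 \sqrt{46} - 261 = -261 - 11 \sqrt{46}$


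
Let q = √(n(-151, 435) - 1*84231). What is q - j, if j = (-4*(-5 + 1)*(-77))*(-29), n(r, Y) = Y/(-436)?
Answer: -35728 + I*√4003041459/218 ≈ -35728.0 + 290.23*I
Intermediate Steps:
n(r, Y) = -Y/436 (n(r, Y) = Y*(-1/436) = -Y/436)
q = I*√4003041459/218 (q = √(-1/436*435 - 1*84231) = √(-435/436 - 84231) = √(-36725151/436) = I*√4003041459/218 ≈ 290.23*I)
j = 35728 (j = (-4*(-4)*(-77))*(-29) = (16*(-77))*(-29) = -1232*(-29) = 35728)
q - j = I*√4003041459/218 - 1*35728 = I*√4003041459/218 - 35728 = -35728 + I*√4003041459/218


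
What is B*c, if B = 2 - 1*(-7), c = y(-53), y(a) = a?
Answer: -477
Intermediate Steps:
c = -53
B = 9 (B = 2 + 7 = 9)
B*c = 9*(-53) = -477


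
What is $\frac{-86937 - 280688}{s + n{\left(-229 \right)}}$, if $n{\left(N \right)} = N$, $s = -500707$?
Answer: $\frac{367625}{500936} \approx 0.73388$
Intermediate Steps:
$\frac{-86937 - 280688}{s + n{\left(-229 \right)}} = \frac{-86937 - 280688}{-500707 - 229} = - \frac{367625}{-500936} = \left(-367625\right) \left(- \frac{1}{500936}\right) = \frac{367625}{500936}$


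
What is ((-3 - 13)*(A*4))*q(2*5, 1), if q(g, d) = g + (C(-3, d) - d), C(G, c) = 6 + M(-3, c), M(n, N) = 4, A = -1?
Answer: 1216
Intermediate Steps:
C(G, c) = 10 (C(G, c) = 6 + 4 = 10)
q(g, d) = 10 + g - d (q(g, d) = g + (10 - d) = 10 + g - d)
((-3 - 13)*(A*4))*q(2*5, 1) = ((-3 - 13)*(-1*4))*(10 + 2*5 - 1*1) = (-16*(-4))*(10 + 10 - 1) = 64*19 = 1216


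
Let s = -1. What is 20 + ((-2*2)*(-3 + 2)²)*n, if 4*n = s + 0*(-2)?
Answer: 21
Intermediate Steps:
n = -¼ (n = (-1 + 0*(-2))/4 = (-1 + 0)/4 = (¼)*(-1) = -¼ ≈ -0.25000)
20 + ((-2*2)*(-3 + 2)²)*n = 20 + ((-2*2)*(-3 + 2)²)*(-¼) = 20 - 4*(-1)²*(-¼) = 20 - 4*1*(-¼) = 20 - 4*(-¼) = 20 + 1 = 21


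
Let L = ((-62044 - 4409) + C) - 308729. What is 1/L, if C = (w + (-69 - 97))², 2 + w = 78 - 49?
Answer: -1/355861 ≈ -2.8101e-6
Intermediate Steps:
w = 27 (w = -2 + (78 - 49) = -2 + 29 = 27)
C = 19321 (C = (27 + (-69 - 97))² = (27 - 166)² = (-139)² = 19321)
L = -355861 (L = ((-62044 - 4409) + 19321) - 308729 = (-66453 + 19321) - 308729 = -47132 - 308729 = -355861)
1/L = 1/(-355861) = -1/355861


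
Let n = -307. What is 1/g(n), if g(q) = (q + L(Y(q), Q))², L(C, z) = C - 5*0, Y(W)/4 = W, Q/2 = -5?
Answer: 1/2356225 ≈ 4.2441e-7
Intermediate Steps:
Q = -10 (Q = 2*(-5) = -10)
Y(W) = 4*W
L(C, z) = C (L(C, z) = C + 0 = C)
g(q) = 25*q² (g(q) = (q + 4*q)² = (5*q)² = 25*q²)
1/g(n) = 1/(25*(-307)²) = 1/(25*94249) = 1/2356225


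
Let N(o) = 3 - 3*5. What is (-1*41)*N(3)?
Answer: 492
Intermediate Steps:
N(o) = -12 (N(o) = 3 - 15 = -12)
(-1*41)*N(3) = -1*41*(-12) = -41*(-12) = 492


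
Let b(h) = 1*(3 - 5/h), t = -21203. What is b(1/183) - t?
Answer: 20291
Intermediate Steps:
b(h) = 3 - 5/h
b(1/183) - t = (3 - 5/(1/183)) - 1*(-21203) = (3 - 5/1/183) + 21203 = (3 - 5*183) + 21203 = (3 - 915) + 21203 = -912 + 21203 = 20291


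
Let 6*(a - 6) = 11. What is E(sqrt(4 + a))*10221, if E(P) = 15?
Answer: 153315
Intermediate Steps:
a = 47/6 (a = 6 + (1/6)*11 = 6 + 11/6 = 47/6 ≈ 7.8333)
E(sqrt(4 + a))*10221 = 15*10221 = 153315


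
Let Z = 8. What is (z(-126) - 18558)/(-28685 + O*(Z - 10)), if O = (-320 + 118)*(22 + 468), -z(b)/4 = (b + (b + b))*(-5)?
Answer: -8706/56425 ≈ -0.15429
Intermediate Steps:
z(b) = 60*b (z(b) = -4*(b + (b + b))*(-5) = -4*(b + 2*b)*(-5) = -4*3*b*(-5) = -(-60)*b = 60*b)
O = -98980 (O = -202*490 = -98980)
(z(-126) - 18558)/(-28685 + O*(Z - 10)) = (60*(-126) - 18558)/(-28685 - 98980*(8 - 10)) = (-7560 - 18558)/(-28685 - 98980*(-2)) = -26118/(-28685 + 197960) = -26118/169275 = -26118*1/169275 = -8706/56425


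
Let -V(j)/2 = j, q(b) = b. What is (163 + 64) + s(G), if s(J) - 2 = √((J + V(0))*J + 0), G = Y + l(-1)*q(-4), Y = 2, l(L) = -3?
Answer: 243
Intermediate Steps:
V(j) = -2*j
G = 14 (G = 2 - 3*(-4) = 2 + 12 = 14)
s(J) = 2 + √(J²) (s(J) = 2 + √((J - 2*0)*J + 0) = 2 + √((J + 0)*J + 0) = 2 + √(J*J + 0) = 2 + √(J² + 0) = 2 + √(J²))
(163 + 64) + s(G) = (163 + 64) + (2 + √(14²)) = 227 + (2 + √196) = 227 + (2 + 14) = 227 + 16 = 243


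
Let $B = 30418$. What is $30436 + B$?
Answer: $60854$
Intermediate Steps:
$30436 + B = 30436 + 30418 = 60854$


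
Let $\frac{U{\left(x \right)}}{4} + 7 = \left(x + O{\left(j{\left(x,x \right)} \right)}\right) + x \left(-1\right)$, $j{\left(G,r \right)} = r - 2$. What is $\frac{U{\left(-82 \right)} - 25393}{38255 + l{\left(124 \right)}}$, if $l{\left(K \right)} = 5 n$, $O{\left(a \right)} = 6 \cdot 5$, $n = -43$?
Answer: $- \frac{25301}{38040} \approx -0.66512$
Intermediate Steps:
$j{\left(G,r \right)} = -2 + r$
$O{\left(a \right)} = 30$
$U{\left(x \right)} = 92$ ($U{\left(x \right)} = -28 + 4 \left(\left(x + 30\right) + x \left(-1\right)\right) = -28 + 4 \left(\left(30 + x\right) - x\right) = -28 + 4 \cdot 30 = -28 + 120 = 92$)
$l{\left(K \right)} = -215$ ($l{\left(K \right)} = 5 \left(-43\right) = -215$)
$\frac{U{\left(-82 \right)} - 25393}{38255 + l{\left(124 \right)}} = \frac{92 - 25393}{38255 - 215} = - \frac{25301}{38040}$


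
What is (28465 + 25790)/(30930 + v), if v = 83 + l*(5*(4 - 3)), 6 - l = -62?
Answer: 18085/10451 ≈ 1.7305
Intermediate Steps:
l = 68 (l = 6 - 1*(-62) = 6 + 62 = 68)
v = 423 (v = 83 + 68*(5*(4 - 3)) = 83 + 68*(5*1) = 83 + 68*5 = 83 + 340 = 423)
(28465 + 25790)/(30930 + v) = (28465 + 25790)/(30930 + 423) = 54255/31353 = 54255*(1/31353) = 18085/10451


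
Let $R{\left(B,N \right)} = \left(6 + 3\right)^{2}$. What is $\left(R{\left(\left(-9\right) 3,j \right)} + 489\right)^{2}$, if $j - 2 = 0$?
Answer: $324900$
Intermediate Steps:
$j = 2$ ($j = 2 + 0 = 2$)
$R{\left(B,N \right)} = 81$ ($R{\left(B,N \right)} = 9^{2} = 81$)
$\left(R{\left(\left(-9\right) 3,j \right)} + 489\right)^{2} = \left(81 + 489\right)^{2} = 570^{2} = 324900$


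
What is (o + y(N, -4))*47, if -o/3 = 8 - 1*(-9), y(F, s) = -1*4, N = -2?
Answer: -2585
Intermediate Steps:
y(F, s) = -4
o = -51 (o = -3*(8 - 1*(-9)) = -3*(8 + 9) = -3*17 = -51)
(o + y(N, -4))*47 = (-51 - 4)*47 = -55*47 = -2585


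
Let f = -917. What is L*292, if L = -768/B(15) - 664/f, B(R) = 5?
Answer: -204673312/4585 ≈ -44640.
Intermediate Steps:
L = -700936/4585 (L = -768/5 - 664/(-917) = -768*⅕ - 664*(-1/917) = -768/5 + 664/917 = -700936/4585 ≈ -152.88)
L*292 = -700936/4585*292 = -204673312/4585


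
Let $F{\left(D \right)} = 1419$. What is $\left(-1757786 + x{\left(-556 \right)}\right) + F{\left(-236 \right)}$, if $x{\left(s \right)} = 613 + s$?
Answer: $-1756310$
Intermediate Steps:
$\left(-1757786 + x{\left(-556 \right)}\right) + F{\left(-236 \right)} = \left(-1757786 + \left(613 - 556\right)\right) + 1419 = \left(-1757786 + 57\right) + 1419 = -1757729 + 1419 = -1756310$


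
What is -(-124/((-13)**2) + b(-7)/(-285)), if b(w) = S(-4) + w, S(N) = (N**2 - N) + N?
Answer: 12287/16055 ≈ 0.76531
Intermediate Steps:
S(N) = N**2
b(w) = 16 + w (b(w) = (-4)**2 + w = 16 + w)
-(-124/((-13)**2) + b(-7)/(-285)) = -(-124/((-13)**2) + (16 - 7)/(-285)) = -(-124/169 + 9*(-1/285)) = -(-124*1/169 - 3/95) = -(-124/169 - 3/95) = -1*(-12287/16055) = 12287/16055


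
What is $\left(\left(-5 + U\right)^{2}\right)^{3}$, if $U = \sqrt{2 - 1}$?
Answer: $4096$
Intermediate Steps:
$U = 1$ ($U = \sqrt{1} = 1$)
$\left(\left(-5 + U\right)^{2}\right)^{3} = \left(\left(-5 + 1\right)^{2}\right)^{3} = \left(\left(-4\right)^{2}\right)^{3} = 16^{3} = 4096$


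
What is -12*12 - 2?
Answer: -146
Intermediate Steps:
-12*12 - 2 = -144 - 2 = -146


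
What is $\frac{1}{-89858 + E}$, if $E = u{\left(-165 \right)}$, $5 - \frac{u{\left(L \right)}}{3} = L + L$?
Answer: $- \frac{1}{88853} \approx -1.1255 \cdot 10^{-5}$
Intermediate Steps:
$u{\left(L \right)} = 15 - 6 L$ ($u{\left(L \right)} = 15 - 3 \left(L + L\right) = 15 - 3 \cdot 2 L = 15 - 6 L$)
$E = 1005$ ($E = 15 - -990 = 15 + 990 = 1005$)
$\frac{1}{-89858 + E} = \frac{1}{-89858 + 1005} = \frac{1}{-88853} = - \frac{1}{88853}$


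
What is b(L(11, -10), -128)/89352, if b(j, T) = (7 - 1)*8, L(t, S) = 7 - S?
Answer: 2/3723 ≈ 0.00053720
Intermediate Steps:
b(j, T) = 48 (b(j, T) = 6*8 = 48)
b(L(11, -10), -128)/89352 = 48/89352 = 48*(1/89352) = 2/3723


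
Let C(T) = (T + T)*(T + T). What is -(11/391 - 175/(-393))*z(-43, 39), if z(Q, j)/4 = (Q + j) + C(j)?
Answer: -1769231360/153663 ≈ -11514.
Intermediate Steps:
C(T) = 4*T² (C(T) = (2*T)*(2*T) = 4*T²)
z(Q, j) = 4*Q + 4*j + 16*j² (z(Q, j) = 4*((Q + j) + 4*j²) = 4*(Q + j + 4*j²) = 4*Q + 4*j + 16*j²)
-(11/391 - 175/(-393))*z(-43, 39) = -(11/391 - 175/(-393))*(4*(-43) + 4*39 + 16*39²) = -(11*(1/391) - 175*(-1/393))*(-172 + 156 + 16*1521) = -(11/391 + 175/393)*(-172 + 156 + 24336) = -72748*24320/153663 = -1*1769231360/153663 = -1769231360/153663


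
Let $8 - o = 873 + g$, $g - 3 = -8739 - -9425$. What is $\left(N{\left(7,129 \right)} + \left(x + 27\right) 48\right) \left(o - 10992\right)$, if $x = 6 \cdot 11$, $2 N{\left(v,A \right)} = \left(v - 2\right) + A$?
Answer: $-56845926$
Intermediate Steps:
$g = 689$ ($g = 3 - -686 = 3 + \left(-8739 + 9425\right) = 3 + 686 = 689$)
$N{\left(v,A \right)} = -1 + \frac{A}{2} + \frac{v}{2}$ ($N{\left(v,A \right)} = \frac{\left(v - 2\right) + A}{2} = \frac{\left(-2 + v\right) + A}{2} = \frac{-2 + A + v}{2} = -1 + \frac{A}{2} + \frac{v}{2}$)
$x = 66$
$o = -1554$ ($o = 8 - \left(873 + 689\right) = 8 - 1562 = -1554$)
$\left(N{\left(7,129 \right)} + \left(x + 27\right) 48\right) \left(o - 10992\right) = \left(\left(-1 + \frac{1}{2} \cdot 129 + \frac{1}{2} \cdot 7\right) + \left(66 + 27\right) 48\right) \left(-1554 - 10992\right) = \left(\left(-1 + \frac{129}{2} + \frac{7}{2}\right) + 93 \cdot 48\right) \left(-12546\right) = \left(67 + 4464\right) \left(-12546\right) = 4531 \left(-12546\right) = -56845926$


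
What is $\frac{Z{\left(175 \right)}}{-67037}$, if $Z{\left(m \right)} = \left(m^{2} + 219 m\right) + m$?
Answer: $- \frac{69125}{67037} \approx -1.0311$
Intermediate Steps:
$Z{\left(m \right)} = m^{2} + 220 m$
$\frac{Z{\left(175 \right)}}{-67037} = \frac{175 \left(220 + 175\right)}{-67037} = 175 \cdot 395 \left(- \frac{1}{67037}\right) = 69125 \left(- \frac{1}{67037}\right) = - \frac{69125}{67037}$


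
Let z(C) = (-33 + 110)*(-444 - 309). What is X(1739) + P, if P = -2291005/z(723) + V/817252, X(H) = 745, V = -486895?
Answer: 37145988477205/47385088212 ≈ 783.92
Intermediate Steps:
z(C) = -57981 (z(C) = 77*(-753) = -57981)
P = 1844097759265/47385088212 (P = -2291005/(-57981) - 486895/817252 = -2291005*(-1/57981) - 486895*1/817252 = 2291005/57981 - 486895/817252 = 1844097759265/47385088212 ≈ 38.917)
X(1739) + P = 745 + 1844097759265/47385088212 = 37145988477205/47385088212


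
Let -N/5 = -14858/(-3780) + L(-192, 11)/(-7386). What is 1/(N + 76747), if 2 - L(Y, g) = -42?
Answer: 465318/35702629307 ≈ 1.3033e-5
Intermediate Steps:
L(Y, g) = 44 (L(Y, g) = 2 - 1*(-42) = 2 + 42 = 44)
N = -9131239/465318 (N = -5*(-14858/(-3780) + 44/(-7386)) = -5*(-14858*(-1/3780) + 44*(-1/7386)) = -5*(7429/1890 - 22/3693) = -5*9131239/2326590 = -9131239/465318 ≈ -19.624)
1/(N + 76747) = 1/(-9131239/465318 + 76747) = 1/(35702629307/465318) = 465318/35702629307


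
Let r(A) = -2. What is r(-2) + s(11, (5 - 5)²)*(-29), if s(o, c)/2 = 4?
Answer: -234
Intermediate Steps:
s(o, c) = 8 (s(o, c) = 2*4 = 8)
r(-2) + s(11, (5 - 5)²)*(-29) = -2 + 8*(-29) = -2 - 232 = -234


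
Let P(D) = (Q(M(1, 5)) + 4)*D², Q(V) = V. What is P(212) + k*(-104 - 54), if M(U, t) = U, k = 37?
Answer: 218874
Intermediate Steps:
P(D) = 5*D² (P(D) = (1 + 4)*D² = 5*D²)
P(212) + k*(-104 - 54) = 5*212² + 37*(-104 - 54) = 5*44944 + 37*(-158) = 224720 - 5846 = 218874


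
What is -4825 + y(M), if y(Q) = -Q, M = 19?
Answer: -4844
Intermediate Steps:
-4825 + y(M) = -4825 - 1*19 = -4825 - 19 = -4844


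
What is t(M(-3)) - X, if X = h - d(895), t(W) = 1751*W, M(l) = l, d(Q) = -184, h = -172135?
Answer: 166698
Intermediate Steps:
X = -171951 (X = -172135 - 1*(-184) = -172135 + 184 = -171951)
t(M(-3)) - X = 1751*(-3) - 1*(-171951) = -5253 + 171951 = 166698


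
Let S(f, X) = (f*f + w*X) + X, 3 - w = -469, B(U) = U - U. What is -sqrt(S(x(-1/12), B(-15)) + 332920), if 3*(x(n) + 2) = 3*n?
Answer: -sqrt(47941105)/12 ≈ -577.00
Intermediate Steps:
B(U) = 0
w = 472 (w = 3 - 1*(-469) = 3 + 469 = 472)
x(n) = -2 + n (x(n) = -2 + (3*n)/3 = -2 + n)
S(f, X) = f**2 + 473*X (S(f, X) = (f*f + 472*X) + X = (f**2 + 472*X) + X = f**2 + 473*X)
-sqrt(S(x(-1/12), B(-15)) + 332920) = -sqrt(((-2 - 1/12)**2 + 473*0) + 332920) = -sqrt(((-2 - 1*1/12)**2 + 0) + 332920) = -sqrt(((-2 - 1/12)**2 + 0) + 332920) = -sqrt(((-25/12)**2 + 0) + 332920) = -sqrt((625/144 + 0) + 332920) = -sqrt(625/144 + 332920) = -sqrt(47941105/144) = -sqrt(47941105)/12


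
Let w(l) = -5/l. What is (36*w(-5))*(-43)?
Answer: -1548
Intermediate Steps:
(36*w(-5))*(-43) = (36*(-5/(-5)))*(-43) = (36*(-5*(-1/5)))*(-43) = (36*1)*(-43) = 36*(-43) = -1548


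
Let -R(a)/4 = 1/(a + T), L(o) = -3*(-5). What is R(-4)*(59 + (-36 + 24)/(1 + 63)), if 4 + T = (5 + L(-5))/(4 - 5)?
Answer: 941/112 ≈ 8.4018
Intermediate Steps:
L(o) = 15
T = -24 (T = -4 + (5 + 15)/(4 - 5) = -4 + 20/(-1) = -4 + 20*(-1) = -4 - 20 = -24)
R(a) = -4/(-24 + a) (R(a) = -4/(a - 24) = -4/(-24 + a))
R(-4)*(59 + (-36 + 24)/(1 + 63)) = (-4/(-24 - 4))*(59 + (-36 + 24)/(1 + 63)) = (-4/(-28))*(59 - 12/64) = (-4*(-1/28))*(59 - 12*1/64) = (59 - 3/16)/7 = (⅐)*(941/16) = 941/112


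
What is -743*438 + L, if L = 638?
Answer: -324796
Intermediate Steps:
-743*438 + L = -743*438 + 638 = -325434 + 638 = -324796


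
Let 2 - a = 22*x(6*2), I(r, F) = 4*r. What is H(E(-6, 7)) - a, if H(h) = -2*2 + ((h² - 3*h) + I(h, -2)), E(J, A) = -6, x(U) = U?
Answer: 288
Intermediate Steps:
a = -262 (a = 2 - 22*6*2 = 2 - 22*12 = 2 - 1*264 = 2 - 264 = -262)
H(h) = -4 + h + h² (H(h) = -2*2 + ((h² - 3*h) + 4*h) = -4 + (h + h²) = -4 + h + h²)
H(E(-6, 7)) - a = (-4 - 6 + (-6)²) - 1*(-262) = (-4 - 6 + 36) + 262 = 26 + 262 = 288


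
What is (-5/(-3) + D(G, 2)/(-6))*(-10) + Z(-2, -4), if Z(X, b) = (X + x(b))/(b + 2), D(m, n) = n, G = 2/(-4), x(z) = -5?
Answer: -59/6 ≈ -9.8333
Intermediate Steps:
G = -½ (G = 2*(-¼) = -½ ≈ -0.50000)
Z(X, b) = (-5 + X)/(2 + b) (Z(X, b) = (X - 5)/(b + 2) = (-5 + X)/(2 + b))
(-5/(-3) + D(G, 2)/(-6))*(-10) + Z(-2, -4) = (-5/(-3) + 2/(-6))*(-10) + (-5 - 2)/(2 - 4) = (-5*(-⅓) + 2*(-⅙))*(-10) - 7/(-2) = (5/3 - ⅓)*(-10) - ½*(-7) = (4/3)*(-10) + 7/2 = -40/3 + 7/2 = -59/6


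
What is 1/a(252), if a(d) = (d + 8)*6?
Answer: 1/1560 ≈ 0.00064103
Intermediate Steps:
a(d) = 48 + 6*d (a(d) = (8 + d)*6 = 48 + 6*d)
1/a(252) = 1/(48 + 6*252) = 1/(48 + 1512) = 1/1560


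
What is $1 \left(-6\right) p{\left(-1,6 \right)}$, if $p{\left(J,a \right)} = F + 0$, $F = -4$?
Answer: $24$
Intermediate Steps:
$p{\left(J,a \right)} = -4$ ($p{\left(J,a \right)} = -4 + 0 = -4$)
$1 \left(-6\right) p{\left(-1,6 \right)} = 1 \left(-6\right) \left(-4\right) = \left(-6\right) \left(-4\right) = 24$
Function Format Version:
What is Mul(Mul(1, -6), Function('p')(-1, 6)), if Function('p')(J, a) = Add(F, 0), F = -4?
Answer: 24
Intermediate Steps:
Function('p')(J, a) = -4 (Function('p')(J, a) = Add(-4, 0) = -4)
Mul(Mul(1, -6), Function('p')(-1, 6)) = Mul(Mul(1, -6), -4) = Mul(-6, -4) = 24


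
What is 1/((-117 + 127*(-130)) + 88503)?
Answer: 1/71876 ≈ 1.3913e-5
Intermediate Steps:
1/((-117 + 127*(-130)) + 88503) = 1/((-117 - 16510) + 88503) = 1/(-16627 + 88503) = 1/71876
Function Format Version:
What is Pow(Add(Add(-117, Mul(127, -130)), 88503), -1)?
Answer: Rational(1, 71876) ≈ 1.3913e-5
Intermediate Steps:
Pow(Add(Add(-117, Mul(127, -130)), 88503), -1) = Pow(Add(Add(-117, -16510), 88503), -1) = Pow(Add(-16627, 88503), -1) = Pow(71876, -1) = Rational(1, 71876)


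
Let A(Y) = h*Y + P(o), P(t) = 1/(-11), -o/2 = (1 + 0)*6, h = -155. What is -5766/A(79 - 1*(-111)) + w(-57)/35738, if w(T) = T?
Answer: 2248253181/11577360838 ≈ 0.19419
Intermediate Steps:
o = -12 (o = -2*(1 + 0)*6 = -2*6 = -12)
P(t) = -1/11
A(Y) = -1/11 - 155*Y (A(Y) = -155*Y - 1/11 = -1/11 - 155*Y)
-5766/A(79 - 1*(-111)) + w(-57)/35738 = -5766/(-1/11 - 155*(79 - 1*(-111))) - 57/35738 = -5766/(-1/11 - 155*(79 + 111)) - 57*1/35738 = -5766/(-1/11 - 155*190) - 57/35738 = -5766/(-1/11 - 29450) - 57/35738 = -5766/(-323951/11) - 57/35738 = -5766*(-11/323951) - 57/35738 = 63426/323951 - 57/35738 = 2248253181/11577360838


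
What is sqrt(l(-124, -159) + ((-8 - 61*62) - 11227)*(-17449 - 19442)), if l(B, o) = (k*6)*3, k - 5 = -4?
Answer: 3*sqrt(61554685) ≈ 23537.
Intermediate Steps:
k = 1 (k = 5 - 4 = 1)
l(B, o) = 18 (l(B, o) = (1*6)*3 = 6*3 = 18)
sqrt(l(-124, -159) + ((-8 - 61*62) - 11227)*(-17449 - 19442)) = sqrt(18 + ((-8 - 61*62) - 11227)*(-17449 - 19442)) = sqrt(18 + ((-8 - 3782) - 11227)*(-36891)) = sqrt(18 + (-3790 - 11227)*(-36891)) = sqrt(18 - 15017*(-36891)) = sqrt(18 + 553992147) = sqrt(553992165) = 3*sqrt(61554685)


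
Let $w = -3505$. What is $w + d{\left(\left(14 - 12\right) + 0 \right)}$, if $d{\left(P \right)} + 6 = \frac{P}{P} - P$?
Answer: $-3512$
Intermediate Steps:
$d{\left(P \right)} = -5 - P$ ($d{\left(P \right)} = -6 - \left(P - \frac{P}{P}\right) = -6 - \left(-1 + P\right) = -5 - P$)
$w + d{\left(\left(14 - 12\right) + 0 \right)} = -3505 - 7 = -3512$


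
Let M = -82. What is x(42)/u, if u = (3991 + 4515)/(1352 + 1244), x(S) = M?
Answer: -106436/4253 ≈ -25.026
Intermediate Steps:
x(S) = -82
u = 4253/1298 (u = 8506/2596 = 8506*(1/2596) = 4253/1298 ≈ 3.2766)
x(42)/u = -82/4253/1298 = -82*1298/4253 = -106436/4253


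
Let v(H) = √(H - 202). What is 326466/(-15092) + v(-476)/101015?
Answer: -23319/1078 + I*√678/101015 ≈ -21.632 + 0.00025777*I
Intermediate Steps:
v(H) = √(-202 + H)
326466/(-15092) + v(-476)/101015 = 326466/(-15092) + √(-202 - 476)/101015 = 326466*(-1/15092) + √(-678)*(1/101015) = -23319/1078 + (I*√678)*(1/101015) = -23319/1078 + I*√678/101015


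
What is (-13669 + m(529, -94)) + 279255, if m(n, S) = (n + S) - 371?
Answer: 265650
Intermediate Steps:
m(n, S) = -371 + S + n (m(n, S) = (S + n) - 371 = -371 + S + n)
(-13669 + m(529, -94)) + 279255 = (-13669 + (-371 - 94 + 529)) + 279255 = (-13669 + 64) + 279255 = -13605 + 279255 = 265650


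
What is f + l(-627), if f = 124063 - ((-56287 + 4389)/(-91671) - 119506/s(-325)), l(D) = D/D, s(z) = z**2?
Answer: 1201286091968276/9682749375 ≈ 1.2406e+5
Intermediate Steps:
l(D) = 1
f = 1201276409218901/9682749375 (f = 124063 - ((-56287 + 4389)/(-91671) - 119506/((-325)**2)) = 124063 - (-51898*(-1/91671) - 119506/105625) = 124063 - (51898/91671 - 119506*1/105625) = 124063 - (51898/91671 - 119506/105625) = 124063 - 1*(-5473508276/9682749375) = 124063 + 5473508276/9682749375 = 1201276409218901/9682749375 ≈ 1.2406e+5)
f + l(-627) = 1201276409218901/9682749375 + 1 = 1201286091968276/9682749375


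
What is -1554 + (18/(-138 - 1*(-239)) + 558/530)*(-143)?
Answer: -46304517/26765 ≈ -1730.0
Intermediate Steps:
-1554 + (18/(-138 - 1*(-239)) + 558/530)*(-143) = -1554 + (18/(-138 + 239) + 558*(1/530))*(-143) = -1554 + (18/101 + 279/265)*(-143) = -1554 + (32949/26765)*(-143) = -1554 - 4711707/26765 = -46304517/26765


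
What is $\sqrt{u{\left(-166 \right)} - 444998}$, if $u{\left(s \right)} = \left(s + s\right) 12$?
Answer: $i \sqrt{448982} \approx 670.06 i$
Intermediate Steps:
$u{\left(s \right)} = 24 s$ ($u{\left(s \right)} = 2 s 12 = 24 s$)
$\sqrt{u{\left(-166 \right)} - 444998} = \sqrt{24 \left(-166\right) - 444998} = \sqrt{-3984 - 444998} = \sqrt{-448982} = i \sqrt{448982}$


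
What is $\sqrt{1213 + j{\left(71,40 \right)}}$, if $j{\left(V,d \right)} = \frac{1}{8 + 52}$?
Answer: $\frac{\sqrt{1091715}}{30} \approx 34.828$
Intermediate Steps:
$j{\left(V,d \right)} = \frac{1}{60}$
$\sqrt{1213 + j{\left(71,40 \right)}} = \sqrt{1213 + \frac{1}{60}} = \sqrt{\frac{72781}{60}} = \frac{\sqrt{1091715}}{30}$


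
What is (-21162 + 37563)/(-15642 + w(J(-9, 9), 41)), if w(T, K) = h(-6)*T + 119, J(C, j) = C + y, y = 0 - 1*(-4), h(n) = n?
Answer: -16401/15493 ≈ -1.0586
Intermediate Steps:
y = 4 (y = 0 + 4 = 4)
J(C, j) = 4 + C (J(C, j) = C + 4 = 4 + C)
w(T, K) = 119 - 6*T (w(T, K) = -6*T + 119 = 119 - 6*T)
(-21162 + 37563)/(-15642 + w(J(-9, 9), 41)) = (-21162 + 37563)/(-15642 + (119 - 6*(4 - 9))) = 16401/(-15642 + (119 - 6*(-5))) = 16401/(-15642 + (119 + 30)) = 16401/(-15642 + 149) = 16401/(-15493) = 16401*(-1/15493) = -16401/15493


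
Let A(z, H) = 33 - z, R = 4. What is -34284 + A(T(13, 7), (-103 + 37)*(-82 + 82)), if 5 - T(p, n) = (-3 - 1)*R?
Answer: -34272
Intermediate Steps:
T(p, n) = 21 (T(p, n) = 5 - (-3 - 1)*4 = 5 - (-4)*4 = 5 - 1*(-16) = 5 + 16 = 21)
-34284 + A(T(13, 7), (-103 + 37)*(-82 + 82)) = -34284 + (33 - 1*21) = -34284 + (33 - 21) = -34284 + 12 = -34272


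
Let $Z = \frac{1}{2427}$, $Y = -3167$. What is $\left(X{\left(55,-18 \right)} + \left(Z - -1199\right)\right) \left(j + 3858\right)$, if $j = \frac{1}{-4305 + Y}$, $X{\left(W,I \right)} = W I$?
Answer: $\frac{3655577526725}{4533636} \approx 8.0632 \cdot 10^{5}$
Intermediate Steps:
$X{\left(W,I \right)} = I W$
$Z = \frac{1}{2427} \approx 0.00041203$
$j = - \frac{1}{7472}$ ($j = \frac{1}{-4305 - 3167} = \frac{1}{-7472} = - \frac{1}{7472} \approx -0.00013383$)
$\left(X{\left(55,-18 \right)} + \left(Z - -1199\right)\right) \left(j + 3858\right) = \left(\left(-18\right) 55 + \left(\frac{1}{2427} - -1199\right)\right) \left(- \frac{1}{7472} + 3858\right) = \left(-990 + \left(\frac{1}{2427} + 1199\right)\right) \frac{28826975}{7472} = \left(-990 + \frac{2909974}{2427}\right) \frac{28826975}{7472} = \frac{507244}{2427} \cdot \frac{28826975}{7472} = \frac{3655577526725}{4533636}$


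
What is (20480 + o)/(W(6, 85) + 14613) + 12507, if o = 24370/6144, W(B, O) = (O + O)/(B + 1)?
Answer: 3937146208559/314760192 ≈ 12508.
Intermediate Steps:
W(B, O) = 2*O/(1 + B) (W(B, O) = (2*O)/(1 + B) = 2*O/(1 + B))
o = 12185/3072 (o = 24370*(1/6144) = 12185/3072 ≈ 3.9665)
(20480 + o)/(W(6, 85) + 14613) + 12507 = (20480 + 12185/3072)/(2*85/(1 + 6) + 14613) + 12507 = 62926745/(3072*(2*85/7 + 14613)) + 12507 = 62926745/(3072*(2*85*(⅐) + 14613)) + 12507 = 62926745/(3072*(170/7 + 14613)) + 12507 = 62926745/(3072*(102461/7)) + 12507 = (62926745/3072)*(7/102461) + 12507 = 440487215/314760192 + 12507 = 3937146208559/314760192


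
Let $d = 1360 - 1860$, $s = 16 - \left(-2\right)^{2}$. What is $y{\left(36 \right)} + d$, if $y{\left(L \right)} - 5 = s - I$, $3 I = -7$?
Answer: $- \frac{1442}{3} \approx -480.67$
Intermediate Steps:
$I = - \frac{7}{3}$ ($I = \frac{1}{3} \left(-7\right) = - \frac{7}{3} \approx -2.3333$)
$s = 12$ ($s = 16 - 4 = 12$)
$d = -500$
$y{\left(L \right)} = \frac{58}{3}$ ($y{\left(L \right)} = 5 + \left(12 - - \frac{7}{3}\right) = 5 + \left(12 + \frac{7}{3}\right) = 5 + \frac{43}{3} = \frac{58}{3}$)
$y{\left(36 \right)} + d = \frac{58}{3} - 500 = - \frac{1442}{3}$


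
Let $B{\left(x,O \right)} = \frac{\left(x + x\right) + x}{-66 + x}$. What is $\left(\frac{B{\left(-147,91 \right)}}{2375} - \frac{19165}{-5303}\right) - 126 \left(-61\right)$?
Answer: $\frac{6876194907916}{894218375} \approx 7689.6$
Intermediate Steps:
$B{\left(x,O \right)} = \frac{3 x}{-66 + x}$ ($B{\left(x,O \right)} = \frac{2 x + x}{-66 + x} = \frac{3 x}{-66 + x}$)
$\left(\frac{B{\left(-147,91 \right)}}{2375} - \frac{19165}{-5303}\right) - 126 \left(-61\right) = \left(\frac{3 \left(-147\right) \frac{1}{-66 - 147}}{2375} - \frac{19165}{-5303}\right) - 126 \left(-61\right) = \left(3 \left(-147\right) \frac{1}{-213} \cdot \frac{1}{2375} - - \frac{19165}{5303}\right) - -7686 = \left(3 \left(-147\right) \left(- \frac{1}{213}\right) \frac{1}{2375} + \frac{19165}{5303}\right) + 7686 = \left(\frac{147}{71} \cdot \frac{1}{2375} + \frac{19165}{5303}\right) + 7686 = \left(\frac{147}{168625} + \frac{19165}{5303}\right) + 7686 = \frac{3232477666}{894218375} + 7686 = \frac{6876194907916}{894218375}$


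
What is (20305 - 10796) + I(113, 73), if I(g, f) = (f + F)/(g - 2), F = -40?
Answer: 351844/37 ≈ 9509.3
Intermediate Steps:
I(g, f) = (-40 + f)/(-2 + g) (I(g, f) = (f - 40)/(g - 2) = (-40 + f)/(-2 + g))
(20305 - 10796) + I(113, 73) = (20305 - 10796) + (-40 + 73)/(-2 + 113) = 9509 + 33/111 = 9509 + (1/111)*33 = 9509 + 11/37 = 351844/37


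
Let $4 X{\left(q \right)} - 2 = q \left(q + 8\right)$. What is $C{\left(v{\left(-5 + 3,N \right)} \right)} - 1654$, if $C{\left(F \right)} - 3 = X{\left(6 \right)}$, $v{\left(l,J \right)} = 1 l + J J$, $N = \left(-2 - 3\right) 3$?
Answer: $- \frac{3259}{2} \approx -1629.5$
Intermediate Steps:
$X{\left(q \right)} = \frac{1}{2} + \frac{q \left(8 + q\right)}{4}$ ($X{\left(q \right)} = \frac{1}{2} + \frac{q \left(q + 8\right)}{4} = \frac{1}{2} + \frac{q \left(8 + q\right)}{4}$)
$N = -15$ ($N = \left(-5\right) 3 = -15$)
$v{\left(l,J \right)} = l + J^{2}$
$C{\left(F \right)} = \frac{49}{2}$ ($C{\left(F \right)} = 3 + \left(\frac{1}{2} + 2 \cdot 6 + \frac{6^{2}}{4}\right) = 3 + \left(\frac{1}{2} + 12 + \frac{1}{4} \cdot 36\right) = 3 + \left(\frac{1}{2} + 12 + 9\right) = 3 + \frac{43}{2} = \frac{49}{2}$)
$C{\left(v{\left(-5 + 3,N \right)} \right)} - 1654 = \frac{49}{2} - 1654 = - \frac{3259}{2}$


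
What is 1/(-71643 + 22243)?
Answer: -1/49400 ≈ -2.0243e-5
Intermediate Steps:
1/(-71643 + 22243) = 1/(-49400) = -1/49400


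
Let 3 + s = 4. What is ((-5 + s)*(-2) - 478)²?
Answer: 220900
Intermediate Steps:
s = 1 (s = -3 + 4 = 1)
((-5 + s)*(-2) - 478)² = ((-5 + 1)*(-2) - 478)² = (-4*(-2) - 478)² = (8 - 478)² = (-470)² = 220900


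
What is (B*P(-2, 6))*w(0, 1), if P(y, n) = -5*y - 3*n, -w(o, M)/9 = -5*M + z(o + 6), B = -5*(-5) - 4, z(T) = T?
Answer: 1512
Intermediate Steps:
B = 21 (B = 25 - 4 = 21)
w(o, M) = -54 - 9*o + 45*M (w(o, M) = -9*(-5*M + (o + 6)) = -9*(-5*M + (6 + o)) = -9*(6 + o - 5*M) = -54 - 9*o + 45*M)
(B*P(-2, 6))*w(0, 1) = (21*(-5*(-2) - 3*6))*(-54 - 9*0 + 45*1) = (21*(10 - 18))*(-54 + 0 + 45) = (21*(-8))*(-9) = -168*(-9) = 1512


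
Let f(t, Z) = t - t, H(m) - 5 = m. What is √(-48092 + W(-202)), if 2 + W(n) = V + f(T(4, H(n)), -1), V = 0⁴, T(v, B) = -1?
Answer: I*√48094 ≈ 219.3*I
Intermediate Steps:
H(m) = 5 + m
f(t, Z) = 0
V = 0
W(n) = -2 (W(n) = -2 + (0 + 0) = -2 + 0 = -2)
√(-48092 + W(-202)) = √(-48092 - 2) = √(-48094) = I*√48094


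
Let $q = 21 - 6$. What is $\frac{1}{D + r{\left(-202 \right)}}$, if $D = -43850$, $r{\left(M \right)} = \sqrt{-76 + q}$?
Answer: $- \frac{43850}{1922822561} - \frac{i \sqrt{61}}{1922822561} \approx -2.2805 \cdot 10^{-5} - 4.0619 \cdot 10^{-9} i$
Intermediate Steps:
$q = 15$
$r{\left(M \right)} = i \sqrt{61}$ ($r{\left(M \right)} = \sqrt{-76 + 15} = \sqrt{-61} = i \sqrt{61}$)
$\frac{1}{D + r{\left(-202 \right)}} = \frac{1}{-43850 + i \sqrt{61}}$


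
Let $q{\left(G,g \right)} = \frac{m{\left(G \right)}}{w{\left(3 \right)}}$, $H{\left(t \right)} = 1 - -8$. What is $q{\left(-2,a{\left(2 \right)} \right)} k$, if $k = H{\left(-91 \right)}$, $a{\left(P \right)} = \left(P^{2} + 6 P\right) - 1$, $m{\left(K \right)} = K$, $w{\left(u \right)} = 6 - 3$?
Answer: $-6$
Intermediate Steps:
$w{\left(u \right)} = 3$ ($w{\left(u \right)} = 6 - 3 = 3$)
$a{\left(P \right)} = -1 + P^{2} + 6 P$
$H{\left(t \right)} = 9$ ($H{\left(t \right)} = 1 + 8 = 9$)
$q{\left(G,g \right)} = \frac{G}{3}$
$k = 9$
$q{\left(-2,a{\left(2 \right)} \right)} k = \frac{1}{3} \left(-2\right) 9 = \left(- \frac{2}{3}\right) 9 = -6$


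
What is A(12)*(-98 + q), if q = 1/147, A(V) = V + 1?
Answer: -187265/147 ≈ -1273.9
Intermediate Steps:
A(V) = 1 + V
q = 1/147 ≈ 0.0068027
A(12)*(-98 + q) = (1 + 12)*(-98 + 1/147) = 13*(-14405/147) = -187265/147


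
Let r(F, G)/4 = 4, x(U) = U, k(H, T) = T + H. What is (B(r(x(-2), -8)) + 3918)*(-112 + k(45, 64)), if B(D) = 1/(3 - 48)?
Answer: -176309/15 ≈ -11754.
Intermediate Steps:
k(H, T) = H + T
r(F, G) = 16 (r(F, G) = 4*4 = 16)
B(D) = -1/45 (B(D) = 1/(-45) = -1/45)
(B(r(x(-2), -8)) + 3918)*(-112 + k(45, 64)) = (-1/45 + 3918)*(-112 + (45 + 64)) = 176309*(-112 + 109)/45 = (176309/45)*(-3) = -176309/15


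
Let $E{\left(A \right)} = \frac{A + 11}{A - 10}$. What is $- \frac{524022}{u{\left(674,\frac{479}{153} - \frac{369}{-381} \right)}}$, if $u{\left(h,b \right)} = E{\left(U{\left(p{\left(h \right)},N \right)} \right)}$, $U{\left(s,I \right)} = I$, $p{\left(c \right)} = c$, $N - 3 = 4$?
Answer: $87337$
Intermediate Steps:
$N = 7$ ($N = 3 + 4 = 7$)
$E{\left(A \right)} = \frac{11 + A}{-10 + A}$
$u{\left(h,b \right)} = -6$ ($u{\left(h,b \right)} = \frac{11 + 7}{-10 + 7} = \frac{1}{-3} \cdot 18 = \left(- \frac{1}{3}\right) 18 = -6$)
$- \frac{524022}{u{\left(674,\frac{479}{153} - \frac{369}{-381} \right)}} = - \frac{524022}{-6} = \left(-524022\right) \left(- \frac{1}{6}\right) = 87337$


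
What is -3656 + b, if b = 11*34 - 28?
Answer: -3310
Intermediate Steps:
b = 346 (b = 374 - 28 = 346)
-3656 + b = -3656 + 346 = -3310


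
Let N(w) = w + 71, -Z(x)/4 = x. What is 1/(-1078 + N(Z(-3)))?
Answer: -1/995 ≈ -0.0010050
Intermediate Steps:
Z(x) = -4*x
N(w) = 71 + w
1/(-1078 + N(Z(-3))) = 1/(-1078 + (71 - 4*(-3))) = 1/(-1078 + (71 + 12)) = 1/(-1078 + 83) = 1/(-995) = -1/995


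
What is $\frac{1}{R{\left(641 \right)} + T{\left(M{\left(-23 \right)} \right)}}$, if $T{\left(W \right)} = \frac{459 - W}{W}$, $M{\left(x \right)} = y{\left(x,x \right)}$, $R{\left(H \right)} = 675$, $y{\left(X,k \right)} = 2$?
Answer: $\frac{2}{1807} \approx 0.0011068$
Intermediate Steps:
$M{\left(x \right)} = 2$
$T{\left(W \right)} = \frac{459 - W}{W}$
$\frac{1}{R{\left(641 \right)} + T{\left(M{\left(-23 \right)} \right)}} = \frac{1}{675 + \frac{459 - 2}{2}} = \frac{1}{675 + \frac{1}{2} \cdot 457} = \frac{1}{675 + \frac{457}{2}} = \frac{1}{\frac{1807}{2}} = \frac{2}{1807}$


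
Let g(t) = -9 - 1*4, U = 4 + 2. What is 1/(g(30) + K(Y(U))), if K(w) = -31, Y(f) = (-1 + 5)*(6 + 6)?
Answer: -1/44 ≈ -0.022727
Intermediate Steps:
U = 6
g(t) = -13 (g(t) = -9 - 4 = -13)
Y(f) = 48 (Y(f) = 4*12 = 48)
1/(g(30) + K(Y(U))) = 1/(-13 - 31) = 1/(-44) = -1/44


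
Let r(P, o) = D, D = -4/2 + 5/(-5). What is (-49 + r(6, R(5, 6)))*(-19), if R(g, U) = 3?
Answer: 988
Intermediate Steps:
D = -3 (D = -4*½ + 5*(-⅕) = -2 - 1 = -3)
r(P, o) = -3
(-49 + r(6, R(5, 6)))*(-19) = (-49 - 3)*(-19) = -52*(-19) = 988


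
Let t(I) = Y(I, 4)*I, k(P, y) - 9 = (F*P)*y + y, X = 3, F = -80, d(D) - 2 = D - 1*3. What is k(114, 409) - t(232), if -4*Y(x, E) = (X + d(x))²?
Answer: -553814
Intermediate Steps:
d(D) = -1 + D (d(D) = 2 + (D - 1*3) = 2 + (D - 3) = 2 + (-3 + D) = -1 + D)
Y(x, E) = -(2 + x)²/4 (Y(x, E) = -(3 + (-1 + x))²/4 = -(2 + x)²/4)
k(P, y) = 9 + y - 80*P*y (k(P, y) = 9 + ((-80*P)*y + y) = 9 + (-80*P*y + y) = 9 + (y - 80*P*y) = 9 + y - 80*P*y)
t(I) = -I*(2 + I)²/4 (t(I) = (-(2 + I)²/4)*I = -I*(2 + I)²/4)
k(114, 409) - t(232) = (9 + 409 - 80*114*409) - (-1)*232*(2 + 232)²/4 = (9 + 409 - 3730080) - (-1)*232*234²/4 = -3729662 - (-1)*232*54756/4 = -3729662 - 1*(-3175848) = -3729662 + 3175848 = -553814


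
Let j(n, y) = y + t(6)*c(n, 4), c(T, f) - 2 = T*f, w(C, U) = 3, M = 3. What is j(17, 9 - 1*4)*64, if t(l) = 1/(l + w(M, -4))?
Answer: 7360/9 ≈ 817.78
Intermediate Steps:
t(l) = 1/(3 + l) (t(l) = 1/(l + 3) = 1/(3 + l))
c(T, f) = 2 + T*f
j(n, y) = 2/9 + y + 4*n/9 (j(n, y) = y + (2 + n*4)/(3 + 6) = y + (2 + 4*n)/9 = y + (2/9 + 4*n/9) = 2/9 + y + 4*n/9)
j(17, 9 - 1*4)*64 = (2/9 + (9 - 1*4) + (4/9)*17)*64 = (2/9 + (9 - 4) + 68/9)*64 = (2/9 + 5 + 68/9)*64 = (115/9)*64 = 7360/9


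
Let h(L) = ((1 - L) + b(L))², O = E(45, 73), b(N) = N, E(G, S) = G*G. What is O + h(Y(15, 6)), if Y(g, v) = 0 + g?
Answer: 2026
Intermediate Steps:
E(G, S) = G²
Y(g, v) = g
O = 2025 (O = 45² = 2025)
h(L) = 1 (h(L) = ((1 - L) + L)² = 1² = 1)
O + h(Y(15, 6)) = 2025 + 1 = 2026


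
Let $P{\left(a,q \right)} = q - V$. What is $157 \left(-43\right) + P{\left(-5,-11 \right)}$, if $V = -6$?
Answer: $-6756$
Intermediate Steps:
$P{\left(a,q \right)} = 6 + q$ ($P{\left(a,q \right)} = q - -6 = q + 6 = 6 + q$)
$157 \left(-43\right) + P{\left(-5,-11 \right)} = 157 \left(-43\right) + \left(6 - 11\right) = -6751 - 5 = -6756$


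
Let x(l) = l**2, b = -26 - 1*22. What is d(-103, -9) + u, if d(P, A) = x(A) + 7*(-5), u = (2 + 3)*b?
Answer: -194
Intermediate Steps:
b = -48 (b = -26 - 22 = -48)
u = -240 (u = (2 + 3)*(-48) = 5*(-48) = -240)
d(P, A) = -35 + A**2 (d(P, A) = A**2 + 7*(-5) = A**2 - 35 = -35 + A**2)
d(-103, -9) + u = (-35 + (-9)**2) - 240 = (-35 + 81) - 240 = 46 - 240 = -194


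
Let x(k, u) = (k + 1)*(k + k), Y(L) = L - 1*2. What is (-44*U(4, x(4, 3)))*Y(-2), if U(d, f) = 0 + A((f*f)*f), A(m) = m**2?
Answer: 720896000000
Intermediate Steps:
Y(L) = -2 + L (Y(L) = L - 2 = -2 + L)
x(k, u) = 2*k*(1 + k) (x(k, u) = (1 + k)*(2*k) = 2*k*(1 + k))
U(d, f) = f**6 (U(d, f) = 0 + ((f*f)*f)**2 = 0 + (f**2*f)**2 = 0 + (f**3)**2 = 0 + f**6 = f**6)
(-44*U(4, x(4, 3)))*Y(-2) = (-44*262144*(1 + 4)**6)*(-2 - 2) = -44*(2*4*5)**6*(-4) = -44*40**6*(-4) = -44*4096000000*(-4) = -180224000000*(-4) = 720896000000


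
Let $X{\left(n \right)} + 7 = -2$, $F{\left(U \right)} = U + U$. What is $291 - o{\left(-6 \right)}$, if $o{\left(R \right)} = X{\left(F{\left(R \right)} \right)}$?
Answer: $300$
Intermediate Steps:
$F{\left(U \right)} = 2 U$
$X{\left(n \right)} = -9$ ($X{\left(n \right)} = -7 - 2 = -9$)
$o{\left(R \right)} = -9$
$291 - o{\left(-6 \right)} = 291 - -9 = 291 + 9 = 300$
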